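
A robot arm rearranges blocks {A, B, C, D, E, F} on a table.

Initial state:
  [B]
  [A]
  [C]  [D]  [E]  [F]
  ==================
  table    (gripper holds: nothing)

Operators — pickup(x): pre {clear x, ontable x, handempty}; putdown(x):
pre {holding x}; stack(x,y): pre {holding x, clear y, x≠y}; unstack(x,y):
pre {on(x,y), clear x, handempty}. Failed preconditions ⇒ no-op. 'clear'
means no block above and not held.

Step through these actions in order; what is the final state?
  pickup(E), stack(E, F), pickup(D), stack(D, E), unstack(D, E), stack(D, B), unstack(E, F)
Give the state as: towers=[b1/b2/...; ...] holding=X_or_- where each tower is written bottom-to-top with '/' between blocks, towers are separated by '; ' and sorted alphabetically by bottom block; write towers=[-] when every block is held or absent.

step 1 (pickup(E)): towers=[C/A/B; D; F] holding=E
step 2 (stack(E, F)): towers=[C/A/B; D; F/E] holding=-
step 3 (pickup(D)): towers=[C/A/B; F/E] holding=D
step 4 (stack(D, E)): towers=[C/A/B; F/E/D] holding=-
step 5 (unstack(D, E)): towers=[C/A/B; F/E] holding=D
step 6 (stack(D, B)): towers=[C/A/B/D; F/E] holding=-
step 7 (unstack(E, F)): towers=[C/A/B/D; F] holding=E

towers=[C/A/B/D; F] holding=E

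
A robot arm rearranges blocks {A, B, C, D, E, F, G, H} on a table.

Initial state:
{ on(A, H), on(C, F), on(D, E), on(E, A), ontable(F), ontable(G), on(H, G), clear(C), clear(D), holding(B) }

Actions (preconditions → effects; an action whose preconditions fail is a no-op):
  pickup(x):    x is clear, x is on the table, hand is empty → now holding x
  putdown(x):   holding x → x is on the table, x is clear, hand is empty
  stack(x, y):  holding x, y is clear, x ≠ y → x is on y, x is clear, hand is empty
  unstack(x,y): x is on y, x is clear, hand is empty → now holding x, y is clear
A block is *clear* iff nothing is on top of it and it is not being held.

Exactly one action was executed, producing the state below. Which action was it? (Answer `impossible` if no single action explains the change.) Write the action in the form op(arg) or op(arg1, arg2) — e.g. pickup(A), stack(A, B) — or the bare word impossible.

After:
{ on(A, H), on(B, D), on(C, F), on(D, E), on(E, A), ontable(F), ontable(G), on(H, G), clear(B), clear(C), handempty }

stack(B, D)

target: towers=[F/C; G/H/A/E/D/B] holding=-
        putdown(B) → towers=[B; F/C; G/H/A/E/D] holding=-
       stack(B, D) → towers=[F/C; G/H/A/E/D/B] holding=-  ← match
       stack(B, C) → towers=[F/C/B; G/H/A/E/D] holding=-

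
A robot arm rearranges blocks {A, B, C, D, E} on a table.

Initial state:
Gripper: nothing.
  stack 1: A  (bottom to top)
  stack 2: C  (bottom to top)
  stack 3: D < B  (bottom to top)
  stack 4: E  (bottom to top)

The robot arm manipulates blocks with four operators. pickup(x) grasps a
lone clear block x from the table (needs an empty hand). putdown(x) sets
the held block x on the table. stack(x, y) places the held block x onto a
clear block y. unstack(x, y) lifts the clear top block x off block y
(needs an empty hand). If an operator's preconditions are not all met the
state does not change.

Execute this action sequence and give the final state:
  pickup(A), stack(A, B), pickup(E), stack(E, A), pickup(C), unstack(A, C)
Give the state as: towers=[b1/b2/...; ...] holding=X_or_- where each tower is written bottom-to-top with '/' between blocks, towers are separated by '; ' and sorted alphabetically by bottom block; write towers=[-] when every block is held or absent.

towers=[D/B/A/E] holding=C

step 1 (pickup(A)): towers=[C; D/B; E] holding=A
step 2 (stack(A, B)): towers=[C; D/B/A; E] holding=-
step 3 (pickup(E)): towers=[C; D/B/A] holding=E
step 4 (stack(E, A)): towers=[C; D/B/A/E] holding=-
step 5 (pickup(C)): towers=[D/B/A/E] holding=C
step 6 (unstack(A, C)) [no-op]: towers=[D/B/A/E] holding=C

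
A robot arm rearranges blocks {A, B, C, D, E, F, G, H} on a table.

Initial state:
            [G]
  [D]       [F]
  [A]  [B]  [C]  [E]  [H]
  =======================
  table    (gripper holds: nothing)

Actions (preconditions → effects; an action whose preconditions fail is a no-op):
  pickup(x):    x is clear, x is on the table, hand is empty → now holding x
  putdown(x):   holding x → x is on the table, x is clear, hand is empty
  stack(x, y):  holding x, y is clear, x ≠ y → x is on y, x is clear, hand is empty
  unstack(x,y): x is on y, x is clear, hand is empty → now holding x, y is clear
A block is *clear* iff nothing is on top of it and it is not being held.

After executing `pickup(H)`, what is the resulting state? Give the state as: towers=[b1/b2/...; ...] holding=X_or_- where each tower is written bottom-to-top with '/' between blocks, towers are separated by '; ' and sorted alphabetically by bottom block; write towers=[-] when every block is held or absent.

before: towers=[A/D; B; C/F/G; E; H] holding=-
pre[pickup(H)]: clear(H) ✓, ontable(H) ✓, handempty ✓
all met → apply pickup(H)
after:  towers=[A/D; B; C/F/G; E] holding=H

towers=[A/D; B; C/F/G; E] holding=H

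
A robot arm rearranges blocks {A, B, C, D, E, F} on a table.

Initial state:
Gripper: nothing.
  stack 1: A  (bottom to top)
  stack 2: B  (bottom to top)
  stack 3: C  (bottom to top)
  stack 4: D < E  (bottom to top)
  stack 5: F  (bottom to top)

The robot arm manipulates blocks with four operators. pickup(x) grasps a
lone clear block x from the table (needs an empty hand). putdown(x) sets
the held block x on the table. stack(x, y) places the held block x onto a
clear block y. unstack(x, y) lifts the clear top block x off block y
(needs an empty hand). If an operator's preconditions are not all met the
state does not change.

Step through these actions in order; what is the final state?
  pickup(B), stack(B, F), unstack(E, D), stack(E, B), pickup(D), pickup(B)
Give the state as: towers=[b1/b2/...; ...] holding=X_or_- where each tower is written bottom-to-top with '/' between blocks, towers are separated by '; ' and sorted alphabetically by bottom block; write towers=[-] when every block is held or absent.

towers=[A; C; F/B/E] holding=D

step 1 (pickup(B)): towers=[A; C; D/E; F] holding=B
step 2 (stack(B, F)): towers=[A; C; D/E; F/B] holding=-
step 3 (unstack(E, D)): towers=[A; C; D; F/B] holding=E
step 4 (stack(E, B)): towers=[A; C; D; F/B/E] holding=-
step 5 (pickup(D)): towers=[A; C; F/B/E] holding=D
step 6 (pickup(B)) [no-op]: towers=[A; C; F/B/E] holding=D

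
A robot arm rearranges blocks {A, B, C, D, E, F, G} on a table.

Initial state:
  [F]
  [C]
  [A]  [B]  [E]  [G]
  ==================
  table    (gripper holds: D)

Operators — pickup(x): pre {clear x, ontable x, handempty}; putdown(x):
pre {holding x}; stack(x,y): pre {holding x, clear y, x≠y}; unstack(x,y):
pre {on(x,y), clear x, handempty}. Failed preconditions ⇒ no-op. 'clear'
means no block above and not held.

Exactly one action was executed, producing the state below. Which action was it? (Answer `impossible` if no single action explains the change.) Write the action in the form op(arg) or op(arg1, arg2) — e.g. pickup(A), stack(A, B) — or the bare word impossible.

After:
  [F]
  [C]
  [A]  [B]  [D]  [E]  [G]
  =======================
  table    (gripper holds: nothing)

putdown(D)

target: towers=[A/C/F; B; D; E; G] holding=-
        putdown(D) → towers=[A/C/F; B; D; E; G] holding=-  ← match
       stack(D, B) → towers=[A/C/F; B/D; E; G] holding=-
       stack(D, F) → towers=[A/C/F/D; B; E; G] holding=-
       stack(D, G) → towers=[A/C/F; B; E; G/D] holding=-
       stack(D, E) → towers=[A/C/F; B; E/D; G] holding=-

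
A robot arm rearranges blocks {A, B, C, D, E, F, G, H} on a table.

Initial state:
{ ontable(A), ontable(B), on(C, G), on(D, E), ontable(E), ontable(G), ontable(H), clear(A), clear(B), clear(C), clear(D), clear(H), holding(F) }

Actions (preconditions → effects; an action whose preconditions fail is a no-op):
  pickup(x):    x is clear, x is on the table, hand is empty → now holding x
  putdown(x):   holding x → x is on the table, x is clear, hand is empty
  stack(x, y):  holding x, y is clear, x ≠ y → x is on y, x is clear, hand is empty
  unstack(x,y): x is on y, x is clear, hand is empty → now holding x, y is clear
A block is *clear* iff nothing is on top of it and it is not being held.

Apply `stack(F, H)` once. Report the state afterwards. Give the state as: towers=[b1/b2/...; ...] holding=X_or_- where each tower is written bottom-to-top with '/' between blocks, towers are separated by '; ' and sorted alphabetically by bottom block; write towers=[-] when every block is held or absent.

before: towers=[A; B; E/D; G/C; H] holding=F
pre[stack(F, H)]: holding(F) ✓, clear(H) ✓, F≠H ✓
all met → apply stack(F, H)
after:  towers=[A; B; E/D; G/C; H/F] holding=-

towers=[A; B; E/D; G/C; H/F] holding=-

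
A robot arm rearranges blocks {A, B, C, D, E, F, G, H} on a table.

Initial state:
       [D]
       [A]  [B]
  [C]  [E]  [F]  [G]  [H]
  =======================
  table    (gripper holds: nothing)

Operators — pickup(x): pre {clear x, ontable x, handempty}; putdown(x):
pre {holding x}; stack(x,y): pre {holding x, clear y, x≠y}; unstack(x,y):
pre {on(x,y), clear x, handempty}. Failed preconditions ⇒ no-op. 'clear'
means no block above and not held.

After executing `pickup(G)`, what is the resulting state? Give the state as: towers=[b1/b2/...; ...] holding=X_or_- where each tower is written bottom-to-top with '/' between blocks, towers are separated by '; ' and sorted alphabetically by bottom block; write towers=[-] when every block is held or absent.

before: towers=[C; E/A/D; F/B; G; H] holding=-
pre[pickup(G)]: clear(G) yes, ontable(G) yes, handempty yes
all met → apply pickup(G)
after:  towers=[C; E/A/D; F/B; H] holding=G

towers=[C; E/A/D; F/B; H] holding=G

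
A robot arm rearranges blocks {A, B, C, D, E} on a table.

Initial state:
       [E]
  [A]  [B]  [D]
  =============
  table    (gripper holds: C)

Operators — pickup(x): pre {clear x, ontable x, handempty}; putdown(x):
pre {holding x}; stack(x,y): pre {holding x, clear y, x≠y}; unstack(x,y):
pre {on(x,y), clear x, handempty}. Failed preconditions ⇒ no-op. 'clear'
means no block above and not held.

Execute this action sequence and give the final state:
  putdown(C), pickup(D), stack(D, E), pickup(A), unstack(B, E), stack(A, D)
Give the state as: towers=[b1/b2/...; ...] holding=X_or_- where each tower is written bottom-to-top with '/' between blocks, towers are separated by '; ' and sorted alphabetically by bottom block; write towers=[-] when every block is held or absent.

step 1 (putdown(C)): towers=[A; B/E; C; D] holding=-
step 2 (pickup(D)): towers=[A; B/E; C] holding=D
step 3 (stack(D, E)): towers=[A; B/E/D; C] holding=-
step 4 (pickup(A)): towers=[B/E/D; C] holding=A
step 5 (unstack(B, E)) [no-op]: towers=[B/E/D; C] holding=A
step 6 (stack(A, D)): towers=[B/E/D/A; C] holding=-

towers=[B/E/D/A; C] holding=-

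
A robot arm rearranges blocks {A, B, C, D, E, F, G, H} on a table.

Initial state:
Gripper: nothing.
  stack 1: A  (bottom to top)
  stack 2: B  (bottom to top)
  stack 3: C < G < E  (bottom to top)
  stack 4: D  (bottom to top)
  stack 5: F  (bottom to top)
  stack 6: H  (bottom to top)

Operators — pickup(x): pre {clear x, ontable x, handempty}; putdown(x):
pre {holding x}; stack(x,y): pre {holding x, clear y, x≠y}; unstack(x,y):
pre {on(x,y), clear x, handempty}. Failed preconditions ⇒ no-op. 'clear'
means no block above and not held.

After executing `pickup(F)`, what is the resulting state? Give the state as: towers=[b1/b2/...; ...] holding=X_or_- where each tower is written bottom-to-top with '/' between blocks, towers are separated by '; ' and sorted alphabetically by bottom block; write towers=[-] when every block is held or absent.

before: towers=[A; B; C/G/E; D; F; H] holding=-
pre[pickup(F)]: clear(F) yes, ontable(F) yes, handempty yes
all met → apply pickup(F)
after:  towers=[A; B; C/G/E; D; H] holding=F

towers=[A; B; C/G/E; D; H] holding=F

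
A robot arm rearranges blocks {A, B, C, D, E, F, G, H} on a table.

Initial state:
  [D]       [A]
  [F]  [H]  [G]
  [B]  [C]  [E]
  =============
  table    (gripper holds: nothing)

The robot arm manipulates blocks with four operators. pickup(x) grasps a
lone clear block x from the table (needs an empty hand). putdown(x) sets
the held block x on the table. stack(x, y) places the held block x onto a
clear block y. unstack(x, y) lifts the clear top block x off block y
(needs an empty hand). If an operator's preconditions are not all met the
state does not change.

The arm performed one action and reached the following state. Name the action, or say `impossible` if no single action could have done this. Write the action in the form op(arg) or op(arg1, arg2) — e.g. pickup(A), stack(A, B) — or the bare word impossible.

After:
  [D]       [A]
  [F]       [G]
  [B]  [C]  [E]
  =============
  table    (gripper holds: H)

unstack(H, C)

target: towers=[B/F/D; C; E/G/A] holding=H
     unstack(A, G) → towers=[B/F/D; C/H; E/G] holding=A
     unstack(H, C) → towers=[B/F/D; C; E/G/A] holding=H  ← match
     unstack(D, F) → towers=[B/F; C/H; E/G/A] holding=D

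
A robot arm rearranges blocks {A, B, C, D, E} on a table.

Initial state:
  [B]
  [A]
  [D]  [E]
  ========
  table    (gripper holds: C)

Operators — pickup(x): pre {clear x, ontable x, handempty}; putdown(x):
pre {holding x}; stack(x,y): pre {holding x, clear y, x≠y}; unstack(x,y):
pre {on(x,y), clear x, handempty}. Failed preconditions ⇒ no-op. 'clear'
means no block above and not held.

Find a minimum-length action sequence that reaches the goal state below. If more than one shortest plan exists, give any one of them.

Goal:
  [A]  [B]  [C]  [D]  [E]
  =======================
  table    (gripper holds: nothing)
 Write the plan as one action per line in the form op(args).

putdown(C)
unstack(B, A)
putdown(B)
unstack(A, D)
putdown(A)

step 1 (putdown(C)): towers=[C; D/A/B; E] holding=-
step 2 (unstack(B, A)): towers=[C; D/A; E] holding=B
step 3 (putdown(B)): towers=[B; C; D/A; E] holding=-
step 4 (unstack(A, D)): towers=[B; C; D; E] holding=A
step 5 (putdown(A)): towers=[A; B; C; D; E] holding=-
goal check: towers=[A; B; C; D; E] holding=- — reached (length 5, optimal by BFS)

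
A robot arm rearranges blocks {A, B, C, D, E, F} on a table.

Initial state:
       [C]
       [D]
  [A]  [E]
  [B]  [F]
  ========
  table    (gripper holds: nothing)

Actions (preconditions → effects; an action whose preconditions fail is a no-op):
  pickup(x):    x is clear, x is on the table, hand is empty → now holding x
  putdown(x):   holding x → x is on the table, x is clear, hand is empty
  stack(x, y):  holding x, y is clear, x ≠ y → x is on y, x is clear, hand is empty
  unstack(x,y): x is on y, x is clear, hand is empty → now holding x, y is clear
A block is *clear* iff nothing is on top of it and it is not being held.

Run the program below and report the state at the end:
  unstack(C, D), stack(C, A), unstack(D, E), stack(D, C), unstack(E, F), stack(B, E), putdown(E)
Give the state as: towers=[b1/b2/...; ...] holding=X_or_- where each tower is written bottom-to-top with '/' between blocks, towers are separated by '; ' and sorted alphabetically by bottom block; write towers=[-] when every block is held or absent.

step 1 (unstack(C, D)): towers=[B/A; F/E/D] holding=C
step 2 (stack(C, A)): towers=[B/A/C; F/E/D] holding=-
step 3 (unstack(D, E)): towers=[B/A/C; F/E] holding=D
step 4 (stack(D, C)): towers=[B/A/C/D; F/E] holding=-
step 5 (unstack(E, F)): towers=[B/A/C/D; F] holding=E
step 6 (stack(B, E)) [no-op]: towers=[B/A/C/D; F] holding=E
step 7 (putdown(E)): towers=[B/A/C/D; E; F] holding=-

towers=[B/A/C/D; E; F] holding=-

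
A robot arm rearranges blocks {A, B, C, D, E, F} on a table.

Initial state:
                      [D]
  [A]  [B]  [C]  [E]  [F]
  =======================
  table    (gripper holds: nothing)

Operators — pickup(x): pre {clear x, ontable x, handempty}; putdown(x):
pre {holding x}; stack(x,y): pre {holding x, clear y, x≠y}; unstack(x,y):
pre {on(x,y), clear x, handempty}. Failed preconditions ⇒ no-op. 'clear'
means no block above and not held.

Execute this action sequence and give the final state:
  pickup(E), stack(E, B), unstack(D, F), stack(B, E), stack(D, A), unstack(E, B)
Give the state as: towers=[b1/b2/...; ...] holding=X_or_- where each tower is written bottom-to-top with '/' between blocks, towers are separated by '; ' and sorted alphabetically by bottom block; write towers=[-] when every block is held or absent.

step 1 (pickup(E)): towers=[A; B; C; F/D] holding=E
step 2 (stack(E, B)): towers=[A; B/E; C; F/D] holding=-
step 3 (unstack(D, F)): towers=[A; B/E; C; F] holding=D
step 4 (stack(B, E)) [no-op]: towers=[A; B/E; C; F] holding=D
step 5 (stack(D, A)): towers=[A/D; B/E; C; F] holding=-
step 6 (unstack(E, B)): towers=[A/D; B; C; F] holding=E

towers=[A/D; B; C; F] holding=E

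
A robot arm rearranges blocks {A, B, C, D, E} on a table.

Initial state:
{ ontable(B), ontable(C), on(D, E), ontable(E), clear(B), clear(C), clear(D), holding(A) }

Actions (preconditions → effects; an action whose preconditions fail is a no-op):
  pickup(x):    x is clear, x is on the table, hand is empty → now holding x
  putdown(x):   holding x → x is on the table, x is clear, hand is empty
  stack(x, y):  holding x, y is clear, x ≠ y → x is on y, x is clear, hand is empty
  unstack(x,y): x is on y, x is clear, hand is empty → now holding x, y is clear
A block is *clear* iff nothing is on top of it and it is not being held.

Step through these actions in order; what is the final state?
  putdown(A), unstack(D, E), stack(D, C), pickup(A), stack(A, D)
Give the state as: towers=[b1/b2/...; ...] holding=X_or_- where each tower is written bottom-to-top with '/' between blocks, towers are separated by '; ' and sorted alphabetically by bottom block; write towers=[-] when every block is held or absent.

step 1 (putdown(A)): towers=[A; B; C; E/D] holding=-
step 2 (unstack(D, E)): towers=[A; B; C; E] holding=D
step 3 (stack(D, C)): towers=[A; B; C/D; E] holding=-
step 4 (pickup(A)): towers=[B; C/D; E] holding=A
step 5 (stack(A, D)): towers=[B; C/D/A; E] holding=-

towers=[B; C/D/A; E] holding=-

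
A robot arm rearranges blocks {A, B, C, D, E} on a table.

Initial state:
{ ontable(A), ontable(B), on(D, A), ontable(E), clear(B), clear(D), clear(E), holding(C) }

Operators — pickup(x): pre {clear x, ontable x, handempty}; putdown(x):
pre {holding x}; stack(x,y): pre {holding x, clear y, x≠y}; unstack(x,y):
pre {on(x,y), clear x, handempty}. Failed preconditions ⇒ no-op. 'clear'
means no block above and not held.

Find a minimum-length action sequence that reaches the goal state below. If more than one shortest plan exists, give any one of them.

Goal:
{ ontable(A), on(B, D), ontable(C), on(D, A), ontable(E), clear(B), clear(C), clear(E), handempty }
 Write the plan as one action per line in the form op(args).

putdown(C)
pickup(B)
stack(B, D)

step 1 (putdown(C)): towers=[A/D; B; C; E] holding=-
step 2 (pickup(B)): towers=[A/D; C; E] holding=B
step 3 (stack(B, D)): towers=[A/D/B; C; E] holding=-
goal check: towers=[A/D/B; C; E] holding=- — reached (length 3, optimal by BFS)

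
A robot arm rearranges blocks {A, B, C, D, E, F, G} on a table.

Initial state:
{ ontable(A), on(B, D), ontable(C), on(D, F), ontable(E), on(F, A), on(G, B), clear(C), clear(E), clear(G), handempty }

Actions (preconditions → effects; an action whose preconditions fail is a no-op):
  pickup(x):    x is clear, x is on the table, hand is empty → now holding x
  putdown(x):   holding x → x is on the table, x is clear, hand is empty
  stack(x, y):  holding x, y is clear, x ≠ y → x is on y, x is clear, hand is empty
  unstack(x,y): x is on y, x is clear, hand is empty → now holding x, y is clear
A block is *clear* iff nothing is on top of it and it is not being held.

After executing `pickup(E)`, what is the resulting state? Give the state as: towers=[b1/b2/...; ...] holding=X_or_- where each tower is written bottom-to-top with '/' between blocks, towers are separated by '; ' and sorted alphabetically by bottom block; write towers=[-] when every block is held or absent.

before: towers=[A/F/D/B/G; C; E] holding=-
pre[pickup(E)]: clear(E) ✓, ontable(E) ✓, handempty ✓
all met → apply pickup(E)
after:  towers=[A/F/D/B/G; C] holding=E

towers=[A/F/D/B/G; C] holding=E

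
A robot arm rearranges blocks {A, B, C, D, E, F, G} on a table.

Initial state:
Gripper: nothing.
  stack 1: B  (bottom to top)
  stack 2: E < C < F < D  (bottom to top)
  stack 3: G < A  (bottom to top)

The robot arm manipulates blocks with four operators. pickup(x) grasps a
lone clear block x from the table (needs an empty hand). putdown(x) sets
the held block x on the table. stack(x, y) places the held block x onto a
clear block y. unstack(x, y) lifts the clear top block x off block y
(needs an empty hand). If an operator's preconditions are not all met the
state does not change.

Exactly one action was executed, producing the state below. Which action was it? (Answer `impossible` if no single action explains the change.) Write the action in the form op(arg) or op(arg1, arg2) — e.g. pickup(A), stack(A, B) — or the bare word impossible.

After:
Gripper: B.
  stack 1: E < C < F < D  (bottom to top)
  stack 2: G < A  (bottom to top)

target: towers=[E/C/F/D; G/A] holding=B
         pickup(B) → towers=[E/C/F/D; G/A] holding=B  ← match
     unstack(D, F) → towers=[B; E/C/F; G/A] holding=D
     unstack(A, G) → towers=[B; E/C/F/D; G] holding=A

pickup(B)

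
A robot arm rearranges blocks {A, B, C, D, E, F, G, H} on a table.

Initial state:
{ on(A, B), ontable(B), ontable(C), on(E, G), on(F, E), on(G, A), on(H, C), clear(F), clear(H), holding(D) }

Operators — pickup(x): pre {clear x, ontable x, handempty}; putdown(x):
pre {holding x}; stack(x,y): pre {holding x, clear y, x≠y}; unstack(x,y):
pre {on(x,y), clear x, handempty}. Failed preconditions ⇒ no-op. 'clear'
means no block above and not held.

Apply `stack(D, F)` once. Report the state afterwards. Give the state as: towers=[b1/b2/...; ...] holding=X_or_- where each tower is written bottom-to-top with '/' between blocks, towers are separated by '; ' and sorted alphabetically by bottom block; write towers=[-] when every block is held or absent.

towers=[B/A/G/E/F/D; C/H] holding=-

before: towers=[B/A/G/E/F; C/H] holding=D
pre[stack(D, F)]: holding(D) yes, clear(F) yes, D≠F yes
all met → apply stack(D, F)
after:  towers=[B/A/G/E/F/D; C/H] holding=-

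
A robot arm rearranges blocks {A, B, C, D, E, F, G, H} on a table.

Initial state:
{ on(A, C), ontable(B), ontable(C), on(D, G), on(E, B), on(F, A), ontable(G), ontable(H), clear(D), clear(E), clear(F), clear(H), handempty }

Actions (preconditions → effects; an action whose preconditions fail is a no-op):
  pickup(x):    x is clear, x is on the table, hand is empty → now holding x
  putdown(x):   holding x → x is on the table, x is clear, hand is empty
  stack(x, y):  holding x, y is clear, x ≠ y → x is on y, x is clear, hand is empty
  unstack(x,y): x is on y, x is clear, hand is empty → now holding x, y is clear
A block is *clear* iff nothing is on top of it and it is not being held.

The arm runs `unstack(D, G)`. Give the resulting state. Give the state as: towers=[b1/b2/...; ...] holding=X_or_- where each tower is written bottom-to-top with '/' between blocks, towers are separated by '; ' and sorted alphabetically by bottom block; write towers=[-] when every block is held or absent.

before: towers=[B/E; C/A/F; G/D; H] holding=-
pre[unstack(D, G)]: on(D,G) yes, clear(D) yes, handempty yes
all met → apply unstack(D, G)
after:  towers=[B/E; C/A/F; G; H] holding=D

towers=[B/E; C/A/F; G; H] holding=D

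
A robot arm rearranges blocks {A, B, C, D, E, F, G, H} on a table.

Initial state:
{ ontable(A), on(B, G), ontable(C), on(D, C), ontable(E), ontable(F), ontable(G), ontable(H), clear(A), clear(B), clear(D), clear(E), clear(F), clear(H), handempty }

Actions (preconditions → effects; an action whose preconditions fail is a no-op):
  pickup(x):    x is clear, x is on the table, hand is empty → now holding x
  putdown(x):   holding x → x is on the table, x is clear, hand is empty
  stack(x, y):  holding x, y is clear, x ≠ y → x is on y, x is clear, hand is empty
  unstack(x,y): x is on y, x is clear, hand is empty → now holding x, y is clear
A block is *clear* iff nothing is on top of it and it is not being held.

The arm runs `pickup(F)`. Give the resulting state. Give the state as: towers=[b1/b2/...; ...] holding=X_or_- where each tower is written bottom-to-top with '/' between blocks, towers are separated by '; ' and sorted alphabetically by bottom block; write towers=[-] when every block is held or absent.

before: towers=[A; C/D; E; F; G/B; H] holding=-
pre[pickup(F)]: clear(F) ok, ontable(F) ok, handempty ok
all met → apply pickup(F)
after:  towers=[A; C/D; E; G/B; H] holding=F

towers=[A; C/D; E; G/B; H] holding=F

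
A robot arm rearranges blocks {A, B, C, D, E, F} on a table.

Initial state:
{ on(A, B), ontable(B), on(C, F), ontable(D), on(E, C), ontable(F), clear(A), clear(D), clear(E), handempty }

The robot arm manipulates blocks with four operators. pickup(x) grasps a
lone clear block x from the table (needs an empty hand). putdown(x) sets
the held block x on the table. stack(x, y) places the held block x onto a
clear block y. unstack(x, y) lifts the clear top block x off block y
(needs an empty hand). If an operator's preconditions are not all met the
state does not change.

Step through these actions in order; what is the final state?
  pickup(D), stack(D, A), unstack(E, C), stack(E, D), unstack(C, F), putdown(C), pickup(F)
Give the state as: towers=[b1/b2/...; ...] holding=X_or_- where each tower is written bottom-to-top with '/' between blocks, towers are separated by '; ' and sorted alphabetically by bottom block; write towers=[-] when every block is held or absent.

towers=[B/A/D/E; C] holding=F

step 1 (pickup(D)): towers=[B/A; F/C/E] holding=D
step 2 (stack(D, A)): towers=[B/A/D; F/C/E] holding=-
step 3 (unstack(E, C)): towers=[B/A/D; F/C] holding=E
step 4 (stack(E, D)): towers=[B/A/D/E; F/C] holding=-
step 5 (unstack(C, F)): towers=[B/A/D/E; F] holding=C
step 6 (putdown(C)): towers=[B/A/D/E; C; F] holding=-
step 7 (pickup(F)): towers=[B/A/D/E; C] holding=F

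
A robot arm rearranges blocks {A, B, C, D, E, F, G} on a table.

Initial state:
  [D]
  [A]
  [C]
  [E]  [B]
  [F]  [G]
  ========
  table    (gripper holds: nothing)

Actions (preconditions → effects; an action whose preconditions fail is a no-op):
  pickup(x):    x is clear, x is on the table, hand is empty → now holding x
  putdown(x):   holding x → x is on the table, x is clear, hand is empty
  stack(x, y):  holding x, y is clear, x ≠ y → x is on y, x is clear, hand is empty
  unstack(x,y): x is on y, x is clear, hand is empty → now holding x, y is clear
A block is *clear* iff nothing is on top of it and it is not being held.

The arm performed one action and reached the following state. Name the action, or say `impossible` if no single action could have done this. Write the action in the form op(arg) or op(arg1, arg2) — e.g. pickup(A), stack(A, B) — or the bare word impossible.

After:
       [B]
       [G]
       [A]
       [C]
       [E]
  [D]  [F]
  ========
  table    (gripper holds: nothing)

impossible

target: towers=[D; F/E/C/A/G/B] holding=-
     unstack(B, G) → towers=[F/E/C/A/D; G] holding=B
     unstack(D, A) → towers=[F/E/C/A; G/B] holding=D
none of the 2 applicable actions match → impossible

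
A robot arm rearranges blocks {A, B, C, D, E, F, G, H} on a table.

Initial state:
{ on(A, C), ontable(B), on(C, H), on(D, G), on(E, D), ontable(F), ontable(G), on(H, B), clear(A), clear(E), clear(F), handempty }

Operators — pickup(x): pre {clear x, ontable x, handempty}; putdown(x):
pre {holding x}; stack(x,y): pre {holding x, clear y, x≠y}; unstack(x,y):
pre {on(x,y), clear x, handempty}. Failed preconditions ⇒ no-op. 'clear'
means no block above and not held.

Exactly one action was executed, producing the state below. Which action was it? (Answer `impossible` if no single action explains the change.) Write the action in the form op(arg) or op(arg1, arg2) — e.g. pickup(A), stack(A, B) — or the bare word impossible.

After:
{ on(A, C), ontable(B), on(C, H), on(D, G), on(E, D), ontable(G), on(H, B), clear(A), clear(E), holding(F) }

pickup(F)

target: towers=[B/H/C/A; G/D/E] holding=F
     unstack(A, C) → towers=[B/H/C; F; G/D/E] holding=A
     unstack(E, D) → towers=[B/H/C/A; F; G/D] holding=E
         pickup(F) → towers=[B/H/C/A; G/D/E] holding=F  ← match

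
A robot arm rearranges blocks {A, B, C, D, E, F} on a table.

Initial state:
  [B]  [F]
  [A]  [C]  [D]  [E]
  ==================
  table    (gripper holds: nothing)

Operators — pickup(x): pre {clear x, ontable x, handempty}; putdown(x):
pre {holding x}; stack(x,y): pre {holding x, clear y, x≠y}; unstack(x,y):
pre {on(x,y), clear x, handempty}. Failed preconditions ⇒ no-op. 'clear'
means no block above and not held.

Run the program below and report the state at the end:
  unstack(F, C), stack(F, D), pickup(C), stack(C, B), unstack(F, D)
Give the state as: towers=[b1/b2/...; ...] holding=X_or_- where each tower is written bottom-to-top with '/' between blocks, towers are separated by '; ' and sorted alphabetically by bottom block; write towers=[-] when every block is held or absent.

step 1 (unstack(F, C)): towers=[A/B; C; D; E] holding=F
step 2 (stack(F, D)): towers=[A/B; C; D/F; E] holding=-
step 3 (pickup(C)): towers=[A/B; D/F; E] holding=C
step 4 (stack(C, B)): towers=[A/B/C; D/F; E] holding=-
step 5 (unstack(F, D)): towers=[A/B/C; D; E] holding=F

towers=[A/B/C; D; E] holding=F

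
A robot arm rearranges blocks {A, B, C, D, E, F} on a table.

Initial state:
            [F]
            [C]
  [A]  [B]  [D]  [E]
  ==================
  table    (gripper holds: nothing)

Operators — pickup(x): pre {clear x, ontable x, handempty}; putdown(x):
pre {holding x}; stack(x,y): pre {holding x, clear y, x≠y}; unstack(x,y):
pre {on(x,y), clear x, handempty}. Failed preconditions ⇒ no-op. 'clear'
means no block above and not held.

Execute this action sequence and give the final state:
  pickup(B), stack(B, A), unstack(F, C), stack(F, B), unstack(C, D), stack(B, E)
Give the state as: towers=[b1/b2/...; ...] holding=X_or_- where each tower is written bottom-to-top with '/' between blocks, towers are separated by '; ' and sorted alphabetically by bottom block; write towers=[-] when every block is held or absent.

towers=[A/B/F; D; E] holding=C

step 1 (pickup(B)): towers=[A; D/C/F; E] holding=B
step 2 (stack(B, A)): towers=[A/B; D/C/F; E] holding=-
step 3 (unstack(F, C)): towers=[A/B; D/C; E] holding=F
step 4 (stack(F, B)): towers=[A/B/F; D/C; E] holding=-
step 5 (unstack(C, D)): towers=[A/B/F; D; E] holding=C
step 6 (stack(B, E)) [no-op]: towers=[A/B/F; D; E] holding=C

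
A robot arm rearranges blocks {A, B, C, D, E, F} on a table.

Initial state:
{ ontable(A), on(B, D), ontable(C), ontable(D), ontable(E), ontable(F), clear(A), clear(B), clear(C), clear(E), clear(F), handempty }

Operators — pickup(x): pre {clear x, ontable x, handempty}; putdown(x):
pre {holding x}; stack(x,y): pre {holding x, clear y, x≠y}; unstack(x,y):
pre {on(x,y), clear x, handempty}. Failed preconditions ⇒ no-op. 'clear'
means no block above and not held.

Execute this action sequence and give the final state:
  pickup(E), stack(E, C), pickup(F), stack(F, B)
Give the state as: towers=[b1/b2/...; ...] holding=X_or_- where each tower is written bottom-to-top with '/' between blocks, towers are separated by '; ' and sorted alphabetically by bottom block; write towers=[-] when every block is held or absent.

step 1 (pickup(E)): towers=[A; C; D/B; F] holding=E
step 2 (stack(E, C)): towers=[A; C/E; D/B; F] holding=-
step 3 (pickup(F)): towers=[A; C/E; D/B] holding=F
step 4 (stack(F, B)): towers=[A; C/E; D/B/F] holding=-

towers=[A; C/E; D/B/F] holding=-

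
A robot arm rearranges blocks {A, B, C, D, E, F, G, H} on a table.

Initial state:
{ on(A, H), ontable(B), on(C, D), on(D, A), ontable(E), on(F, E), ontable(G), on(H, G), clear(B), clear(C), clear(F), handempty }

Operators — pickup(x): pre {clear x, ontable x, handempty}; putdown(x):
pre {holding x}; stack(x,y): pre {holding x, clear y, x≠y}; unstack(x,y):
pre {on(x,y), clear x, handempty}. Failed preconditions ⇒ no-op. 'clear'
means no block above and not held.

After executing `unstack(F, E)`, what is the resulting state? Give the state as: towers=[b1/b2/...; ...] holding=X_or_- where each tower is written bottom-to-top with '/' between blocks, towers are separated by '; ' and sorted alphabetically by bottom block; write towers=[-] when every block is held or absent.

before: towers=[B; E/F; G/H/A/D/C] holding=-
pre[unstack(F, E)]: on(F,E) ✓, clear(F) ✓, handempty ✓
all met → apply unstack(F, E)
after:  towers=[B; E; G/H/A/D/C] holding=F

towers=[B; E; G/H/A/D/C] holding=F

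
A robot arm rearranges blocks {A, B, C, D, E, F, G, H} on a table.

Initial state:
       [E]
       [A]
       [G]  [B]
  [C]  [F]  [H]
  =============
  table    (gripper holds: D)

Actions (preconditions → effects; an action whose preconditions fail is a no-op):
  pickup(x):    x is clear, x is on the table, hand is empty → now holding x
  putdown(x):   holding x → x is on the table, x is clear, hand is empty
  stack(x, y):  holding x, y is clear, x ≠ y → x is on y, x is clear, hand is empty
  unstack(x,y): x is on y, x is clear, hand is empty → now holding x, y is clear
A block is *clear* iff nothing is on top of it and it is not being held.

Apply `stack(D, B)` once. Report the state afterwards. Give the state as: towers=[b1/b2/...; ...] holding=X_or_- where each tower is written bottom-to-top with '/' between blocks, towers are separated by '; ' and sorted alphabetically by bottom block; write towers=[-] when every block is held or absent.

towers=[C; F/G/A/E; H/B/D] holding=-

before: towers=[C; F/G/A/E; H/B] holding=D
pre[stack(D, B)]: holding(D) ✓, clear(B) ✓, D≠B ✓
all met → apply stack(D, B)
after:  towers=[C; F/G/A/E; H/B/D] holding=-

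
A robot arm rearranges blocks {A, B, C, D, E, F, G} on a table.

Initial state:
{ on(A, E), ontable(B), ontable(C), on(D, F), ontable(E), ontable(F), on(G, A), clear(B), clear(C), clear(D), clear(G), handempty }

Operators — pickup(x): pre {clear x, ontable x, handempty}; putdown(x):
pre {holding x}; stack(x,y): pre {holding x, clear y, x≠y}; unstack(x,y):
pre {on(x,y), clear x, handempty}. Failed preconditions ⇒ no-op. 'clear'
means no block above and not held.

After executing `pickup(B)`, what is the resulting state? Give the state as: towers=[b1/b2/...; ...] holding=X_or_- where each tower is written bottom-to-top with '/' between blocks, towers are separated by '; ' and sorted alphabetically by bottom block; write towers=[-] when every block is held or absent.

towers=[C; E/A/G; F/D] holding=B

before: towers=[B; C; E/A/G; F/D] holding=-
pre[pickup(B)]: clear(B) yes, ontable(B) yes, handempty yes
all met → apply pickup(B)
after:  towers=[C; E/A/G; F/D] holding=B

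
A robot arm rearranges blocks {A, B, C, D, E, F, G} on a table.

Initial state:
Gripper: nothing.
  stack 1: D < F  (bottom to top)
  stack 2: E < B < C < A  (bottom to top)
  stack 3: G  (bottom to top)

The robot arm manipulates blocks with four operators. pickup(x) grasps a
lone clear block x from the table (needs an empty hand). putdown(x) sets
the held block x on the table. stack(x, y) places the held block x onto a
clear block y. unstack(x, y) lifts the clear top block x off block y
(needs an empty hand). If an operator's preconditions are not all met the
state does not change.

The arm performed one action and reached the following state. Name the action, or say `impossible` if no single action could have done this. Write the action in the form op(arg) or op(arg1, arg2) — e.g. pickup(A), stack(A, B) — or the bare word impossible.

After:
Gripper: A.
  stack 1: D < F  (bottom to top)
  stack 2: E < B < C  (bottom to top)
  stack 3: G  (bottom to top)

target: towers=[D/F; E/B/C; G] holding=A
     unstack(F, D) → towers=[D; E/B/C/A; G] holding=F
         pickup(G) → towers=[D/F; E/B/C/A] holding=G
     unstack(A, C) → towers=[D/F; E/B/C; G] holding=A  ← match

unstack(A, C)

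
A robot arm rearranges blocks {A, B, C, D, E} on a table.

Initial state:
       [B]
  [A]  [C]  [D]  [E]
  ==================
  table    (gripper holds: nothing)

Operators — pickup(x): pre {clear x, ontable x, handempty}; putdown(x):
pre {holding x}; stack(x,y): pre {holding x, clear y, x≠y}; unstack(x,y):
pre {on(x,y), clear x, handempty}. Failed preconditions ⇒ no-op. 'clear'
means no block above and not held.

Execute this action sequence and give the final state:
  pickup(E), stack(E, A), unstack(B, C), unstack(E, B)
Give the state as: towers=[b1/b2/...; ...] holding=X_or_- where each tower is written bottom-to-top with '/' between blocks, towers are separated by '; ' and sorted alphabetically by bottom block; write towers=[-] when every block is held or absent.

towers=[A/E; C; D] holding=B

step 1 (pickup(E)): towers=[A; C/B; D] holding=E
step 2 (stack(E, A)): towers=[A/E; C/B; D] holding=-
step 3 (unstack(B, C)): towers=[A/E; C; D] holding=B
step 4 (unstack(E, B)) [no-op]: towers=[A/E; C; D] holding=B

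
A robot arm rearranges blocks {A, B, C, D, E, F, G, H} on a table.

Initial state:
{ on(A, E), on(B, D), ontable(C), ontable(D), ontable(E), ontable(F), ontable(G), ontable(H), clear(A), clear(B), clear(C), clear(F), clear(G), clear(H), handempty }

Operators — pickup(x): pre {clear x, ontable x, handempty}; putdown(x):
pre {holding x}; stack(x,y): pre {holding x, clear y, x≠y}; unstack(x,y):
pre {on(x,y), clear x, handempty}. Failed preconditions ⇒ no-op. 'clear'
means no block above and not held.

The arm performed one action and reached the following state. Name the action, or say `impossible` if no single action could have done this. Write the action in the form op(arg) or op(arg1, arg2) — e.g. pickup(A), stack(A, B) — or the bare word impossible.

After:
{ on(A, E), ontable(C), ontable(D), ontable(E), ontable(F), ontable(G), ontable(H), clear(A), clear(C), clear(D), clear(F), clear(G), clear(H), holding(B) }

target: towers=[C; D; E/A; F; G; H] holding=B
         pickup(G) → towers=[C; D/B; E/A; F; H] holding=G
     unstack(A, E) → towers=[C; D/B; E; F; G; H] holding=A
         pickup(H) → towers=[C; D/B; E/A; F; G] holding=H
     unstack(B, D) → towers=[C; D; E/A; F; G; H] holding=B  ← match
         pickup(F) → towers=[C; D/B; E/A; G; H] holding=F
         pickup(C) → towers=[D/B; E/A; F; G; H] holding=C

unstack(B, D)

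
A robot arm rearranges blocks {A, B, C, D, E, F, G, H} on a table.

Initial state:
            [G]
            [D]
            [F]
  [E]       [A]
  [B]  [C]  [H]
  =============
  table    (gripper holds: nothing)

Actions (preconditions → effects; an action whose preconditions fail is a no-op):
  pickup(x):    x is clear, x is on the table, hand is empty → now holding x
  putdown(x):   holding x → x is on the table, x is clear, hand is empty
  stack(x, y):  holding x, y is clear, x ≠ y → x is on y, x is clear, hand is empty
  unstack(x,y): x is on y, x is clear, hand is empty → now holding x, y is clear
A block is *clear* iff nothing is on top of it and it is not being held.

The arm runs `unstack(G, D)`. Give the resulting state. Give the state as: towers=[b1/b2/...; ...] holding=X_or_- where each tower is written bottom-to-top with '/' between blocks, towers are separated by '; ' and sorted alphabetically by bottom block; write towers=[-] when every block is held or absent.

towers=[B/E; C; H/A/F/D] holding=G

before: towers=[B/E; C; H/A/F/D/G] holding=-
pre[unstack(G, D)]: on(G,D) yes, clear(G) yes, handempty yes
all met → apply unstack(G, D)
after:  towers=[B/E; C; H/A/F/D] holding=G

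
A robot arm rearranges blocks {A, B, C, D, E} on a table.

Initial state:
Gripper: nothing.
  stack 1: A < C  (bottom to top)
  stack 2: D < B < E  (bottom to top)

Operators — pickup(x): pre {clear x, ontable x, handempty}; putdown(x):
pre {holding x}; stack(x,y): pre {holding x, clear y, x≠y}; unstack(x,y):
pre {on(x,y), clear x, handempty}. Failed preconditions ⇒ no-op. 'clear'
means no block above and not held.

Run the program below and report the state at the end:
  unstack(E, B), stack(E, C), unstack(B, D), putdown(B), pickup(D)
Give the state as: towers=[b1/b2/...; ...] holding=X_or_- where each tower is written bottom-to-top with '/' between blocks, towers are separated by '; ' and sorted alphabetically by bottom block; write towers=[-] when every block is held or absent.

towers=[A/C/E; B] holding=D

step 1 (unstack(E, B)): towers=[A/C; D/B] holding=E
step 2 (stack(E, C)): towers=[A/C/E; D/B] holding=-
step 3 (unstack(B, D)): towers=[A/C/E; D] holding=B
step 4 (putdown(B)): towers=[A/C/E; B; D] holding=-
step 5 (pickup(D)): towers=[A/C/E; B] holding=D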